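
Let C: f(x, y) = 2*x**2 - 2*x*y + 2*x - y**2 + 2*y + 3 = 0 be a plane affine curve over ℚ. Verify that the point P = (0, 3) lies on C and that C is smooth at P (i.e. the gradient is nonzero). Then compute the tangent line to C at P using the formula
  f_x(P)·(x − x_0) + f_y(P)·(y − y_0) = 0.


Tangent line at P: -4*x - 4*y + 12 = 0.

Step 1: f(0, 3) = 0, so P lies on C.
Step 2: partial derivatives
  f_x(x, y) = 4*x - 2*y + 2, f_y(x, y) = -2*x - 2*y + 2.
  f_x(P) = -4, f_y(P) = -4 (gradient nonzero, so P is smooth).
Step 3: tangent line at P: -4·(x − 0) + -4·(y − 3) = 0.
Expanding: -4*x - 4*y + 12 = 0.


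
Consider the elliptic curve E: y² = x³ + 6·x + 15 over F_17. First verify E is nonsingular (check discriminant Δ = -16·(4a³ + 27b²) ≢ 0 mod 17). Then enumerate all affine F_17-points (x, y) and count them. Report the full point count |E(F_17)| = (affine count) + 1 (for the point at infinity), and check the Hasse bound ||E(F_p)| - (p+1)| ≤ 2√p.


Affine points = {(0, 7), (0, 10), (2, 1), (2, 16), (3, 3), (3, 14), (4, 1), (4, 16), (5, 0), (7, 3), (7, 14), (9, 4), (9, 13), (10, 2), (10, 15), (11, 1), (11, 16), (12, 8), (12, 9), (14, 2), (14, 15), (16, 5), (16, 12)}; affine count = 23; |E(F_17)| = 24.

Discriminant check: Δ ∝ 4a³ + 27b² = 4·6³ + 27·15² = 4·216 + 27·225 ≡ 3 (mod 17). Nonzero ⇒ E is nonsingular.
For each x ∈ F_17, compute rhs = x³ + 6·x + 15 mod 17, then count y ∈ F_17 with y² ≡ rhs.
  x = 0: rhs = 15, matching y values: 7, 10 (2 points).
  x = 1: rhs = 5, matching y values: none (0 points).
  x = 2: rhs = 1, matching y values: 1, 16 (2 points).
  x = 3: rhs = 9, matching y values: 3, 14 (2 points).
  x = 4: rhs = 1, matching y values: 1, 16 (2 points).
  x = 5: rhs = 0, matching y values: 0 (1 points).
  x = 6: rhs = 12, matching y values: none (0 points).
  x = 7: rhs = 9, matching y values: 3, 14 (2 points).
  x = 8: rhs = 14, matching y values: none (0 points).
  x = 9: rhs = 16, matching y values: 4, 13 (2 points).
  x = 10: rhs = 4, matching y values: 2, 15 (2 points).
  x = 11: rhs = 1, matching y values: 1, 16 (2 points).
  x = 12: rhs = 13, matching y values: 8, 9 (2 points).
  x = 13: rhs = 12, matching y values: none (0 points).
  x = 14: rhs = 4, matching y values: 2, 15 (2 points).
  x = 15: rhs = 12, matching y values: none (0 points).
  x = 16: rhs = 8, matching y values: 5, 12 (2 points).
Total affine count: 23.
Full point count |E(F_17)| = 23 + 1 = 24.
Hasse bound: |24 − (17+1)| = |6| = 6 ≤ 2√17 ≈ 8.2462 ✓.


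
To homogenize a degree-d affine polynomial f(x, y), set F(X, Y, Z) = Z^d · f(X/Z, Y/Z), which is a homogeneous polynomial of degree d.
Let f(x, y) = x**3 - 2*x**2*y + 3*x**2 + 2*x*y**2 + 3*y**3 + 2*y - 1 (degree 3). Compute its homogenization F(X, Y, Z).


F(X, Y, Z) = X**3 - 2*X**2*Y + 3*X**2*Z + 2*X*Y**2 + 3*Y**3 + 2*Y*Z**2 - Z**3

deg(f) = 3.
Substitute x = X/Z, y = Y/Z into f, then multiply by Z^3.
  monomial 1·x^3·y^0 ↦ 1·X^3·Y^0·Z^0.
  monomial -2·x^2·y^1 ↦ -2·X^2·Y^1·Z^0.
  monomial 3·x^2·y^0 ↦ 3·X^2·Y^0·Z^1.
  monomial 2·x^1·y^2 ↦ 2·X^1·Y^2·Z^0.
  monomial 3·x^0·y^3 ↦ 3·X^0·Y^3·Z^0.
  monomial 2·x^0·y^1 ↦ 2·X^0·Y^1·Z^2.
  monomial -1·x^0·y^0 ↦ -1·X^0·Y^0·Z^3.
Collecting: F(X, Y, Z) = X**3 - 2*X**2*Y + 3*X**2*Z + 2*X*Y**2 + 3*Y**3 + 2*Y*Z**2 - Z**3.


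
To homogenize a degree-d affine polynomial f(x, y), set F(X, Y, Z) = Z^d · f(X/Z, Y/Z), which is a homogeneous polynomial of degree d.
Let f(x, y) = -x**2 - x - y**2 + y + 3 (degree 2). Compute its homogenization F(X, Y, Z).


F(X, Y, Z) = -X**2 - X*Z - Y**2 + Y*Z + 3*Z**2

deg(f) = 2.
Substitute x = X/Z, y = Y/Z into f, then multiply by Z^2.
  monomial -1·x^2·y^0 ↦ -1·X^2·Y^0·Z^0.
  monomial -1·x^1·y^0 ↦ -1·X^1·Y^0·Z^1.
  monomial -1·x^0·y^2 ↦ -1·X^0·Y^2·Z^0.
  monomial 1·x^0·y^1 ↦ 1·X^0·Y^1·Z^1.
  monomial 3·x^0·y^0 ↦ 3·X^0·Y^0·Z^2.
Collecting: F(X, Y, Z) = -X**2 - X*Z - Y**2 + Y*Z + 3*Z**2.


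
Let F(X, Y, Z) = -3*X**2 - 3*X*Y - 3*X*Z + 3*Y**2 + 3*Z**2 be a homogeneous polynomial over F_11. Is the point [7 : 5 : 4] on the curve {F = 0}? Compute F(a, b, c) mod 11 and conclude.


F(7,5,4) ≡ 7 (mod 11); P is NOT on the curve.

Evaluate F(7, 5, 4) term-by-term (mod 11).
  -3*X**2 ↦ -3·49·1·1 = -147
  -3*X*Y ↦ -3·7·5·1 = -105
  -3*X*Z ↦ -3·7·1·4 = -84
  3*Y**2 ↦ 3·1·25·1 = 75
  3*Z**2 ↦ 3·1·1·16 = 48
Sum: F(7, 5, 4) = (-147) + (-105) + (-84) + (75) + (48) = -213.
Reducing mod 11: -213 ≡ 7 (mod 11).
Since F(a, b, c) ≡ 7 ≠ 0 (mod 11), P does NOT lie on the curve.


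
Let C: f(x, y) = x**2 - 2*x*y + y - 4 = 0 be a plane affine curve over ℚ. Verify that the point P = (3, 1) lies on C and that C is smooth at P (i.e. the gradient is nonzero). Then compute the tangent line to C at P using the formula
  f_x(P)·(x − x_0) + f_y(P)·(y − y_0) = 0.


Tangent line at P: 4*x - 5*y - 7 = 0.

Step 1: f(3, 1) = 0, so P lies on C.
Step 2: partial derivatives
  f_x(x, y) = 2*x - 2*y, f_y(x, y) = 1 - 2*x.
  f_x(P) = 4, f_y(P) = -5 (gradient nonzero, so P is smooth).
Step 3: tangent line at P: 4·(x − 3) + -5·(y − 1) = 0.
Expanding: 4*x - 5*y - 7 = 0.


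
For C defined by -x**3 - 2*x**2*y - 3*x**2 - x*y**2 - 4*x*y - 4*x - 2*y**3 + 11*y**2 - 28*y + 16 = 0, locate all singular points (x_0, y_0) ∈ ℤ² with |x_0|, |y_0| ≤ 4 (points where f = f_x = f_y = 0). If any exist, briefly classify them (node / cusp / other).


Singular points: {(-2, 2)}; classification: node.

Compute partial derivatives:
  f_x = -3*x**2 - 4*x*y - 6*x - y**2 - 4*y - 4.
  f_y = -2*x**2 - 2*x*y - 4*x - 6*y**2 + 22*y - 28.
Scan x_0 ∈ {−4, ..., 4}. For each x_0, f_y(x_0, y) is a polynomial in y; find its integer roots y ∈ {−4, ..., 4}, then test f_x and f at those candidates.
  x = -4: f_y(-4, y) = -6*y**2 + 30*y - 44; no integer root y with |y| ≤ 4.
  x = -3: f_y(-3, y) = -6*y**2 + 28*y - 34; no integer root y with |y| ≤ 4.
  x = -2: f_y(-2, y) = -6*y**2 + 26*y - 28; vanishes at y ∈ {2}. (-2, 2): f_x = 0, f = 0 — SINGULAR.
  x = -1: f_y(-1, y) = -6*y**2 + 24*y - 26; no integer root y with |y| ≤ 4.
  x = 0: f_y(0, y) = -6*y**2 + 22*y - 28; no integer root y with |y| ≤ 4.
  x = 1: f_y(1, y) = -6*y**2 + 20*y - 34; no integer root y with |y| ≤ 4.
  x = 2: f_y(2, y) = -6*y**2 + 18*y - 44; no integer root y with |y| ≤ 4.
  x = 3: f_y(3, y) = -6*y**2 + 16*y - 58; no integer root y with |y| ≤ 4.
  x = 4: f_y(4, y) = -6*y**2 + 14*y - 76; no integer root y with |y| ≤ 4.
Only singular point on the grid: (-2, 2).
Classify: substitute x = -2 + u, y = 2 + v and expand: f = -u**3 - 2*u**2*v - u**2 - u*v**2 - 2*v**3 + v**2.
No constant or linear terms (consistent with a singular point). Quadratic part: -u**2 + v**2. Cubic part: -u**3 - 2*u**2*v - u*v**2 - 2*v**3.
The quadratic part v**2 - u**2 = (v − u)(v + u) splits into two distinct linear factors, so there are two distinct tangent lines y − 2 = ±(x − -2) — this is a node (ordinary double point).
Classification: node.


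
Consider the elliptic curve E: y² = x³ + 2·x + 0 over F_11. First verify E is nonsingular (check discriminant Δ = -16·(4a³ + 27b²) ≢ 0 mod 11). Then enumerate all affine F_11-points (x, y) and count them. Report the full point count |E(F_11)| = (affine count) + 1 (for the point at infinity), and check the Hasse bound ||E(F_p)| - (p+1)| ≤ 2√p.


Affine points = {(0, 0), (1, 5), (1, 6), (2, 1), (2, 10), (3, 0), (5, 5), (5, 6), (7, 4), (7, 7), (8, 0)}; affine count = 11; |E(F_11)| = 12.

Discriminant check: Δ ∝ 4a³ + 27b² = 4·2³ + 27·0² = 4·8 + 27·0 ≡ 10 (mod 11). Nonzero ⇒ E is nonsingular.
For each x ∈ F_11, compute rhs = x³ + 2·x + 0 mod 11, then count y ∈ F_11 with y² ≡ rhs.
  x = 0: rhs = 0, matching y values: 0 (1 points).
  x = 1: rhs = 3, matching y values: 5, 6 (2 points).
  x = 2: rhs = 1, matching y values: 1, 10 (2 points).
  x = 3: rhs = 0, matching y values: 0 (1 points).
  x = 4: rhs = 6, matching y values: none (0 points).
  x = 5: rhs = 3, matching y values: 5, 6 (2 points).
  x = 6: rhs = 8, matching y values: none (0 points).
  x = 7: rhs = 5, matching y values: 4, 7 (2 points).
  x = 8: rhs = 0, matching y values: 0 (1 points).
  x = 9: rhs = 10, matching y values: none (0 points).
  x = 10: rhs = 8, matching y values: none (0 points).
Total affine count: 11.
Full point count |E(F_11)| = 11 + 1 = 12.
Hasse bound: |12 − (11+1)| = |0| = 0 ≤ 2√11 ≈ 6.6332 ✓.


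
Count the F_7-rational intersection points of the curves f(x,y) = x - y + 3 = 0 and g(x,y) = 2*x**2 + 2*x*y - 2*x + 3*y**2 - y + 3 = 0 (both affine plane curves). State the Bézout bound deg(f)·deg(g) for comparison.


Common zeros: ∅; count = 0; Bézout bound = 2.

deg(f) = 1, deg(g) = 2, so Bézout bound = 2.
Scan x ∈ F_7. For each x, list the y ∈ F_7 with f(x, y) ≡ 0 and those with g(x, y) ≡ 0 (mod 7); the common zeros in that column are the intersection.
  x = 0: f ≡ 0 at y ∈ {3}; g ≡ 0 at y ∈ {6}; common: ∅.
  x = 1: f ≡ 0 at y ∈ {4}; g ≡ 0 at y ∈ {1}; common: ∅.
  x = 2: f ≡ 0 at y ∈ {5}; g ≡ 0 at y ∈ {0, 6}; common: ∅.
  x = 3: f ≡ 0 at y ∈ {6}; g ≡ 0 at y ∈ ∅; common: ∅.
  x = 4: f ≡ 0 at y ∈ {0}; g ≡ 0 at y ∈ ∅; common: ∅.
  x = 5: f ≡ 0 at y ∈ {1}; g ≡ 0 at y ∈ ∅; common: ∅.
  x = 6: f ≡ 0 at y ∈ {2}; g ≡ 0 at y ∈ {0, 1}; common: ∅.
Collecting: common zeros = ∅, so the count is 0.
Comparison with the Bézout bound: 0 ≤ 2 = deg(f)·deg(g), as expected for curves with no common component (the affine F_7-count falls short of the bound because intersections may lie at infinity, over extension fields, or carry multiplicity).


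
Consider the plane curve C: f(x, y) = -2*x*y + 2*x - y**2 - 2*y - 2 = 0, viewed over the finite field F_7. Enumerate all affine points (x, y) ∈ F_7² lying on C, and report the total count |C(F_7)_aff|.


Affine F_7-points: {(1, 0), (1, 3), (2, 2), (2, 6), (5, 4), (5, 5)}; count = 6.

For each of the 49 pairs (x, y) ∈ F_7², evaluate f(x, y) mod 7. Record the zeros.
  x = 0: [0↦5, 1↦2, 2↦4, 3↦4, 4↦2, 5↦5, 6↦6]  zeros at y ∈ ∅
  x = 1: [0↦0, 1↦2, 2↦2, 3↦0, 4↦3, 5↦4, 6↦3]  zeros at y ∈ {0, 3}
  x = 2: [0↦2, 1↦2, 2↦0, 3↦3, 4↦4, 5↦3, 6↦0]  zeros at y ∈ {2, 6}
  x = 3: [0↦4, 1↦2, 2↦5, 3↦6, 4↦5, 5↦2, 6↦4]  zeros at y ∈ ∅
  x = 4: [0↦6, 1↦2, 2↦3, 3↦2, 4↦6, 5↦1, 6↦1]  zeros at y ∈ ∅
  x = 5: [0↦1, 1↦2, 2↦1, 3↦5, 4↦0, 5↦0, 6↦5]  zeros at y ∈ {4, 5}
  x = 6: [0↦3, 1↦2, 2↦6, 3↦1, 4↦1, 5↦6, 6↦2]  zeros at y ∈ ∅
Collecting zeros: affine points = {(1, 0), (1, 3), (2, 2), (2, 6), (5, 4), (5, 5)}.
Total count |C(F_7)_aff| = 6.


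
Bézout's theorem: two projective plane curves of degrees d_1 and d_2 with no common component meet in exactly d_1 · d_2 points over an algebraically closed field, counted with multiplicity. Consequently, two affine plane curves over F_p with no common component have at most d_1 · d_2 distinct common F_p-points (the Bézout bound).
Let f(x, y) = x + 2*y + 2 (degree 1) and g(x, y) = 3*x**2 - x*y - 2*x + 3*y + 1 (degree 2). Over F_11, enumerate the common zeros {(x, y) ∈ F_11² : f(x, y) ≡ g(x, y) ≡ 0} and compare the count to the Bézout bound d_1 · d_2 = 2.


Common zeros: {(3, 3), (4, 8)}; count = 2; Bézout bound = 2.

deg(f) = 1, deg(g) = 2, so Bézout bound = 2.
Scan x ∈ F_11. For each x, list the y ∈ F_11 with f(x, y) ≡ 0 and those with g(x, y) ≡ 0 (mod 11); the common zeros in that column are the intersection.
  x = 0: f ≡ 0 at y ∈ {10}; g ≡ 0 at y ∈ {7}; common: ∅.
  x = 1: f ≡ 0 at y ∈ {4}; g ≡ 0 at y ∈ {10}; common: ∅.
  x = 2: f ≡ 0 at y ∈ {9}; g ≡ 0 at y ∈ {2}; common: ∅.
  x = 3: f ≡ 0 at y ∈ {3}; g ≡ 0 at y ∈ {0, 1, 2, 3, 4, 5, 6, 7, 8, 9, 10}; common: {3}.
  x = 4: f ≡ 0 at y ∈ {8}; g ≡ 0 at y ∈ {8}; common: {8}.
  x = 5: f ≡ 0 at y ∈ {2}; g ≡ 0 at y ∈ {0}; common: ∅.
  x = 6: f ≡ 0 at y ∈ {7}; g ≡ 0 at y ∈ {3}; common: ∅.
  x = 7: f ≡ 0 at y ∈ {1}; g ≡ 0 at y ∈ {6}; common: ∅.
  x = 8: f ≡ 0 at y ∈ {6}; g ≡ 0 at y ∈ {9}; common: ∅.
  x = 9: f ≡ 0 at y ∈ {0}; g ≡ 0 at y ∈ {1}; common: ∅.
  x = 10: f ≡ 0 at y ∈ {5}; g ≡ 0 at y ∈ {4}; common: ∅.
Collecting: common zeros = {(3, 3), (4, 8)}, so the count is 2.
Comparison with the Bézout bound: 2 ≤ 2 = deg(f)·deg(g), as expected for curves with no common component (the bound is attained).


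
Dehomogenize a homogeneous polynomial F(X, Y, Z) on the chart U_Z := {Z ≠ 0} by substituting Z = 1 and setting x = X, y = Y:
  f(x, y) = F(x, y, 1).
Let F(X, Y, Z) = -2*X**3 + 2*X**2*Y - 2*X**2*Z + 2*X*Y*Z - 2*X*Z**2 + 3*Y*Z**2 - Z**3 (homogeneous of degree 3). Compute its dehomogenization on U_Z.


f(x, y) = -2*x**3 + 2*x**2*y - 2*x**2 + 2*x*y - 2*x + 3*y - 1

On U_Z we set Z = 1. Each monomial c·X^i·Y^j·Z^k in F becomes c·x^i·y^j·1^k = c·x^i·y^j.
Substituting Z = 1: F(X, Y, 1) = -2*x**3 + 2*x**2*y - 2*x**2 + 2*x*y - 2*x + 3*y - 1.
Note: deg(f) ≤ deg(F) = 3; strict inequality happens when F is divisible by Z (lost terms).


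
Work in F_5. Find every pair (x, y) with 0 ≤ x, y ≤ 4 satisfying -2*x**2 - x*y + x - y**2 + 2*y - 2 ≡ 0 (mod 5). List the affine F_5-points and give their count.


Affine F_5-points: {(0, 3), (0, 4), (1, 2), (1, 4), (4, 0), (4, 3)}; count = 6.

For each of the 25 pairs (x, y) ∈ F_5², evaluate f(x, y) mod 5. Record the zeros.
  x = 0: [0↦3, 1↦4, 2↦3, 3↦0, 4↦0]  zeros at y ∈ {3, 4}
  x = 1: [0↦2, 1↦2, 2↦0, 3↦1, 4↦0]  zeros at y ∈ {2, 4}
  x = 2: [0↦2, 1↦1, 2↦3, 3↦3, 4↦1]  zeros at y ∈ ∅
  x = 3: [0↦3, 1↦1, 2↦2, 3↦1, 4↦3]  zeros at y ∈ ∅
  x = 4: [0↦0, 1↦2, 2↦2, 3↦0, 4↦1]  zeros at y ∈ {0, 3}
Collecting zeros: affine points = {(0, 3), (0, 4), (1, 2), (1, 4), (4, 0), (4, 3)}.
Total count |C(F_5)_aff| = 6.


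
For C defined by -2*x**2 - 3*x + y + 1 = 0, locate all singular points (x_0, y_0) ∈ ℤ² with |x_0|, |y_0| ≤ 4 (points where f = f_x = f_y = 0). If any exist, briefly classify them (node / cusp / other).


No singular points in the scanned grid; C is smooth there.

Compute partial derivatives:
  f_x = -4*x - 3.
  f_y = 1.
f_y = 1 is a nonzero constant, so f_y never vanishes: no point (x, y) can satisfy f = f_x = f_y = 0. In particular no (x, y) ∈ {−4, ..., 4}² is singular; the curve is smooth.


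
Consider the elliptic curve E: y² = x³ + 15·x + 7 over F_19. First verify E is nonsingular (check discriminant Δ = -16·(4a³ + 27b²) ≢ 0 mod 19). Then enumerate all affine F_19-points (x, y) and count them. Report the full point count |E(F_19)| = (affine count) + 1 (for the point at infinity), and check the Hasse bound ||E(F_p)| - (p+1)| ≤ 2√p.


Affine points = {(0, 8), (0, 11), (1, 2), (1, 17), (2, 8), (2, 11), (4, 6), (4, 13), (5, 6), (5, 13), (6, 3), (6, 16), (9, 4), (9, 15), (10, 6), (10, 13), (13, 9), (13, 10), (14, 4), (14, 15), (15, 4), (15, 15), (16, 7), (16, 12), (17, 8), (17, 11)}; affine count = 26; |E(F_19)| = 27.

Discriminant check: Δ ∝ 4a³ + 27b² = 4·15³ + 27·7² = 4·3375 + 27·49 ≡ 3 (mod 19). Nonzero ⇒ E is nonsingular.
For each x ∈ F_19, compute rhs = x³ + 15·x + 7 mod 19, then count y ∈ F_19 with y² ≡ rhs.
  x = 0: rhs = 7, matching y values: 8, 11 (2 points).
  x = 1: rhs = 4, matching y values: 2, 17 (2 points).
  x = 2: rhs = 7, matching y values: 8, 11 (2 points).
  x = 3: rhs = 3, matching y values: none (0 points).
  x = 4: rhs = 17, matching y values: 6, 13 (2 points).
  x = 5: rhs = 17, matching y values: 6, 13 (2 points).
  x = 6: rhs = 9, matching y values: 3, 16 (2 points).
  x = 7: rhs = 18, matching y values: none (0 points).
  x = 8: rhs = 12, matching y values: none (0 points).
  x = 9: rhs = 16, matching y values: 4, 15 (2 points).
  x = 10: rhs = 17, matching y values: 6, 13 (2 points).
  x = 11: rhs = 2, matching y values: none (0 points).
  x = 12: rhs = 15, matching y values: none (0 points).
  x = 13: rhs = 5, matching y values: 9, 10 (2 points).
  x = 14: rhs = 16, matching y values: 4, 15 (2 points).
  x = 15: rhs = 16, matching y values: 4, 15 (2 points).
  x = 16: rhs = 11, matching y values: 7, 12 (2 points).
  x = 17: rhs = 7, matching y values: 8, 11 (2 points).
  x = 18: rhs = 10, matching y values: none (0 points).
Total affine count: 26.
Full point count |E(F_19)| = 26 + 1 = 27.
Hasse bound: |27 − (19+1)| = |7| = 7 ≤ 2√19 ≈ 8.7178 ✓.


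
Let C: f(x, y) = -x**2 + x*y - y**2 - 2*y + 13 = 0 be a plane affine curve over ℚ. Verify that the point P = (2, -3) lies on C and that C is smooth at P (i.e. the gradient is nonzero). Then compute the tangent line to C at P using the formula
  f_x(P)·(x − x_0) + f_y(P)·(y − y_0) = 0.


Tangent line at P: -7*x + 6*y + 32 = 0.

Step 1: f(2, -3) = 0, so P lies on C.
Step 2: partial derivatives
  f_x(x, y) = -2*x + y, f_y(x, y) = x - 2*y - 2.
  f_x(P) = -7, f_y(P) = 6 (gradient nonzero, so P is smooth).
Step 3: tangent line at P: -7·(x − 2) + 6·(y − -3) = 0.
Expanding: -7*x + 6*y + 32 = 0.


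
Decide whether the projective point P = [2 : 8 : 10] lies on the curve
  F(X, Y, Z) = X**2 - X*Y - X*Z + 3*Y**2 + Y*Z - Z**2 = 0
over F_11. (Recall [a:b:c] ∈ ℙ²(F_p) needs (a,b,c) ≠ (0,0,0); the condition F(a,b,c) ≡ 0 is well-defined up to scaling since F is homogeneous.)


F(2,8,10) ≡ 8 (mod 11); P is NOT on the curve.

Evaluate F(2, 8, 10) term-by-term (mod 11).
  X**2 ↦ 1·4·1·1 = 4
  -X*Y ↦ -1·2·8·1 = -16
  -X*Z ↦ -1·2·1·10 = -20
  3*Y**2 ↦ 3·1·64·1 = 192
  Y*Z ↦ 1·1·8·10 = 80
  -Z**2 ↦ -1·1·1·100 = -100
Sum: F(2, 8, 10) = (4) + (-16) + (-20) + (192) + (80) + (-100) = 140.
Reducing mod 11: 140 ≡ 8 (mod 11).
Since F(a, b, c) ≡ 8 ≠ 0 (mod 11), P does NOT lie on the curve.


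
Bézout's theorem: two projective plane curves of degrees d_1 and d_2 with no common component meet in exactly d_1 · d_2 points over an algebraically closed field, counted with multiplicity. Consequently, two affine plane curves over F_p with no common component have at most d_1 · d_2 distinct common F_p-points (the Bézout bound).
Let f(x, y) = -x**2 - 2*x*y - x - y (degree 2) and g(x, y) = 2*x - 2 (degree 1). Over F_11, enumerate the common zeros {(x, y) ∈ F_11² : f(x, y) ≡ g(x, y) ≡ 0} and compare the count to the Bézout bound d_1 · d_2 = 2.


Common zeros: {(1, 3)}; count = 1; Bézout bound = 2.

deg(f) = 2, deg(g) = 1, so Bézout bound = 2.
Scan x ∈ F_11. For each x, list the y ∈ F_11 with f(x, y) ≡ 0 and those with g(x, y) ≡ 0 (mod 11); the common zeros in that column are the intersection.
  x = 0: f ≡ 0 at y ∈ {0}; g ≡ 0 at y ∈ ∅; common: ∅.
  x = 1: f ≡ 0 at y ∈ {3}; g ≡ 0 at y ∈ {0, 1, 2, 3, 4, 5, 6, 7, 8, 9, 10}; common: {3}.
  x = 2: f ≡ 0 at y ∈ {1}; g ≡ 0 at y ∈ ∅; common: ∅.
  x = 3: f ≡ 0 at y ∈ {3}; g ≡ 0 at y ∈ ∅; common: ∅.
  x = 4: f ≡ 0 at y ∈ {10}; g ≡ 0 at y ∈ ∅; common: ∅.
  x = 5: f ≡ 0 at y ∈ ∅; g ≡ 0 at y ∈ ∅; common: ∅.
  x = 6: f ≡ 0 at y ∈ {1}; g ≡ 0 at y ∈ ∅; common: ∅.
  x = 7: f ≡ 0 at y ∈ {8}; g ≡ 0 at y ∈ ∅; common: ∅.
  x = 8: f ≡ 0 at y ∈ {10}; g ≡ 0 at y ∈ ∅; common: ∅.
  x = 9: f ≡ 0 at y ∈ {8}; g ≡ 0 at y ∈ ∅; common: ∅.
  x = 10: f ≡ 0 at y ∈ {0}; g ≡ 0 at y ∈ ∅; common: ∅.
Collecting: common zeros = {(1, 3)}, so the count is 1.
Comparison with the Bézout bound: 1 ≤ 2 = deg(f)·deg(g), as expected for curves with no common component (the affine F_11-count falls short of the bound because intersections may lie at infinity, over extension fields, or carry multiplicity).


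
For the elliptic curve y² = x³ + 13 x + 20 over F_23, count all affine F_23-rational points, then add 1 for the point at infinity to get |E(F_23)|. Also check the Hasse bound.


Affine points = {(2, 10), (2, 13), (5, 7), (5, 16), (10, 0), (12, 8), (12, 15), (14, 5), (14, 18), (15, 5), (15, 18), (16, 0), (17, 5), (17, 18), (20, 0), (21, 3), (21, 20), (22, 11), (22, 12)}; affine count = 19; |E(F_23)| = 20.

Discriminant check: Δ ∝ 4a³ + 27b² = 4·13³ + 27·20² = 4·2197 + 27·400 ≡ 15 (mod 23). Nonzero ⇒ E is nonsingular.
For each x ∈ F_23, compute rhs = x³ + 13·x + 20 mod 23, then count y ∈ F_23 with y² ≡ rhs.
  x = 0: rhs = 20, matching y values: none (0 points).
  x = 1: rhs = 11, matching y values: none (0 points).
  x = 2: rhs = 8, matching y values: 10, 13 (2 points).
  x = 3: rhs = 17, matching y values: none (0 points).
  x = 4: rhs = 21, matching y values: none (0 points).
  x = 5: rhs = 3, matching y values: 7, 16 (2 points).
  x = 6: rhs = 15, matching y values: none (0 points).
  x = 7: rhs = 17, matching y values: none (0 points).
  x = 8: rhs = 15, matching y values: none (0 points).
  x = 9: rhs = 15, matching y values: none (0 points).
  x = 10: rhs = 0, matching y values: 0 (1 points).
  x = 11: rhs = 22, matching y values: none (0 points).
  x = 12: rhs = 18, matching y values: 8, 15 (2 points).
  x = 13: rhs = 17, matching y values: none (0 points).
  x = 14: rhs = 2, matching y values: 5, 18 (2 points).
  x = 15: rhs = 2, matching y values: 5, 18 (2 points).
  x = 16: rhs = 0, matching y values: 0 (1 points).
  x = 17: rhs = 2, matching y values: 5, 18 (2 points).
  x = 18: rhs = 14, matching y values: none (0 points).
  x = 19: rhs = 19, matching y values: none (0 points).
  x = 20: rhs = 0, matching y values: 0 (1 points).
  x = 21: rhs = 9, matching y values: 3, 20 (2 points).
  x = 22: rhs = 6, matching y values: 11, 12 (2 points).
Total affine count: 19.
Full point count |E(F_23)| = 19 + 1 = 20.
Hasse bound: |20 − (23+1)| = |-4| = 4 ≤ 2√23 ≈ 9.5917 ✓.


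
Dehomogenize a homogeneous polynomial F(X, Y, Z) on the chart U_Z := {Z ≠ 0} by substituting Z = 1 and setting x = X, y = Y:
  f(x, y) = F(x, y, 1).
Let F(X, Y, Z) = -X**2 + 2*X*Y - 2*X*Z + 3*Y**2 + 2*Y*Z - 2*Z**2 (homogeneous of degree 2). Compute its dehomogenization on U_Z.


f(x, y) = -x**2 + 2*x*y - 2*x + 3*y**2 + 2*y - 2

On U_Z we set Z = 1. Each monomial c·X^i·Y^j·Z^k in F becomes c·x^i·y^j·1^k = c·x^i·y^j.
Substituting Z = 1: F(X, Y, 1) = -x**2 + 2*x*y - 2*x + 3*y**2 + 2*y - 2.
Note: deg(f) ≤ deg(F) = 2; strict inequality happens when F is divisible by Z (lost terms).


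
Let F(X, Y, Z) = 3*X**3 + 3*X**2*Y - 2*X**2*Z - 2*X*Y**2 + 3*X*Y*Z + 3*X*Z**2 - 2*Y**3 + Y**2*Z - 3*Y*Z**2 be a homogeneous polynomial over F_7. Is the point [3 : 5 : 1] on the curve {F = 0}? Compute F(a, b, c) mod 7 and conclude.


F(3,5,1) ≡ 2 (mod 7); P is NOT on the curve.

Evaluate F(3, 5, 1) term-by-term (mod 7).
  3*X**3 ↦ 3·27·1·1 = 81
  3*X**2*Y ↦ 3·9·5·1 = 135
  -2*X**2*Z ↦ -2·9·1·1 = -18
  -2*X*Y**2 ↦ -2·3·25·1 = -150
  3*X*Y*Z ↦ 3·3·5·1 = 45
  3*X*Z**2 ↦ 3·3·1·1 = 9
  -2*Y**3 ↦ -2·1·125·1 = -250
  Y**2*Z ↦ 1·1·25·1 = 25
  -3*Y*Z**2 ↦ -3·1·5·1 = -15
Sum: F(3, 5, 1) = (81) + (135) + (-18) + (-150) + (45) + (9) + (-250) + (25) + (-15) = -138.
Reducing mod 7: -138 ≡ 2 (mod 7).
Since F(a, b, c) ≡ 2 ≠ 0 (mod 7), P does NOT lie on the curve.


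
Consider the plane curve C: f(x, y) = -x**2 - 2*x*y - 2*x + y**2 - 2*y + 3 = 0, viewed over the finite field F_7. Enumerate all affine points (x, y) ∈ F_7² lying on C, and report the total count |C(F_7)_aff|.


Affine F_7-points: {(1, 0), (1, 4), (2, 3), (3, 4), (4, 0), (4, 3)}; count = 6.

For each of the 49 pairs (x, y) ∈ F_7², evaluate f(x, y) mod 7. Record the zeros.
  x = 0: [0↦3, 1↦2, 2↦3, 3↦6, 4↦4, 5↦4, 6↦6]  zeros at y ∈ ∅
  x = 1: [0↦0, 1↦4, 2↦3, 3↦4, 4↦0, 5↦5, 6↦5]  zeros at y ∈ {0, 4}
  x = 2: [0↦2, 1↦4, 2↦1, 3↦0, 4↦1, 5↦4, 6↦2]  zeros at y ∈ {3}
  x = 3: [0↦2, 1↦2, 2↦4, 3↦1, 4↦0, 5↦1, 6↦4]  zeros at y ∈ {4}
  x = 4: [0↦0, 1↦5, 2↦5, 3↦0, 4↦4, 5↦3, 6↦4]  zeros at y ∈ {0, 3}
  x = 5: [0↦3, 1↦6, 2↦4, 3↦4, 4↦6, 5↦3, 6↦2]  zeros at y ∈ ∅
  x = 6: [0↦4, 1↦5, 2↦1, 3↦6, 4↦6, 5↦1, 6↦5]  zeros at y ∈ ∅
Collecting zeros: affine points = {(1, 0), (1, 4), (2, 3), (3, 4), (4, 0), (4, 3)}.
Total count |C(F_7)_aff| = 6.


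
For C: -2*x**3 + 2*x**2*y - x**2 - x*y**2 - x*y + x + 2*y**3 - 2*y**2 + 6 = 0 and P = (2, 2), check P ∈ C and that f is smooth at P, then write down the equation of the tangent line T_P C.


Tangent line at P: -17*x + 14*y + 6 = 0.

Step 1: f(2, 2) = 0, so P lies on C.
Step 2: partial derivatives
  f_x(x, y) = -6*x**2 + 4*x*y - 2*x - y**2 - y + 1, f_y(x, y) = 2*x**2 - 2*x*y - x + 6*y**2 - 4*y.
  f_x(P) = -17, f_y(P) = 14 (gradient nonzero, so P is smooth).
Step 3: tangent line at P: -17·(x − 2) + 14·(y − 2) = 0.
Expanding: -17*x + 14*y + 6 = 0.


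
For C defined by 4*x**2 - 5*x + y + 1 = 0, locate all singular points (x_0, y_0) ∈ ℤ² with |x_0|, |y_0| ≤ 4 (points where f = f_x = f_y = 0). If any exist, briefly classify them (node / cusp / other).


No singular points in the scanned grid; C is smooth there.

Compute partial derivatives:
  f_x = 8*x - 5.
  f_y = 1.
f_y = 1 is a nonzero constant, so f_y never vanishes: no point (x, y) can satisfy f = f_x = f_y = 0. In particular no (x, y) ∈ {−4, ..., 4}² is singular; the curve is smooth.


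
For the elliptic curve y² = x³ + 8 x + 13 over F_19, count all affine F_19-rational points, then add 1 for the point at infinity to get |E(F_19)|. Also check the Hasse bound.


Affine points = {(3, 8), (3, 11), (5, 8), (5, 11), (6, 7), (6, 12), (8, 0), (9, 4), (9, 15), (11, 8), (11, 11), (14, 0), (16, 0), (18, 2), (18, 17)}; affine count = 15; |E(F_19)| = 16.

Discriminant check: Δ ∝ 4a³ + 27b² = 4·8³ + 27·13² = 4·512 + 27·169 ≡ 18 (mod 19). Nonzero ⇒ E is nonsingular.
For each x ∈ F_19, compute rhs = x³ + 8·x + 13 mod 19, then count y ∈ F_19 with y² ≡ rhs.
  x = 0: rhs = 13, matching y values: none (0 points).
  x = 1: rhs = 3, matching y values: none (0 points).
  x = 2: rhs = 18, matching y values: none (0 points).
  x = 3: rhs = 7, matching y values: 8, 11 (2 points).
  x = 4: rhs = 14, matching y values: none (0 points).
  x = 5: rhs = 7, matching y values: 8, 11 (2 points).
  x = 6: rhs = 11, matching y values: 7, 12 (2 points).
  x = 7: rhs = 13, matching y values: none (0 points).
  x = 8: rhs = 0, matching y values: 0 (1 points).
  x = 9: rhs = 16, matching y values: 4, 15 (2 points).
  x = 10: rhs = 10, matching y values: none (0 points).
  x = 11: rhs = 7, matching y values: 8, 11 (2 points).
  x = 12: rhs = 13, matching y values: none (0 points).
  x = 13: rhs = 15, matching y values: none (0 points).
  x = 14: rhs = 0, matching y values: 0 (1 points).
  x = 15: rhs = 12, matching y values: none (0 points).
  x = 16: rhs = 0, matching y values: 0 (1 points).
  x = 17: rhs = 8, matching y values: none (0 points).
  x = 18: rhs = 4, matching y values: 2, 17 (2 points).
Total affine count: 15.
Full point count |E(F_19)| = 15 + 1 = 16.
Hasse bound: |16 − (19+1)| = |-4| = 4 ≤ 2√19 ≈ 8.7178 ✓.


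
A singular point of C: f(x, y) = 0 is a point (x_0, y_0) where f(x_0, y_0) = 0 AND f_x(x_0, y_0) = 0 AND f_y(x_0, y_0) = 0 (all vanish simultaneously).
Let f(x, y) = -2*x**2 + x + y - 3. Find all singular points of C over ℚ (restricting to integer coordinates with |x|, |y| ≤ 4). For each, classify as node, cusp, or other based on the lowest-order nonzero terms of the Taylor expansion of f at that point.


No singular points in the scanned grid; C is smooth there.

Compute partial derivatives:
  f_x = 1 - 4*x.
  f_y = 1.
f_y = 1 is a nonzero constant, so f_y never vanishes: no point (x, y) can satisfy f = f_x = f_y = 0. In particular no (x, y) ∈ {−4, ..., 4}² is singular; the curve is smooth.


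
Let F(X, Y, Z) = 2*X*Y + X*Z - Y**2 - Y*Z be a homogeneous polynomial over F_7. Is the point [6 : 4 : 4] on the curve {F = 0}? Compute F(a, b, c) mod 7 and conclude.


F(6,4,4) ≡ 5 (mod 7); P is NOT on the curve.

Evaluate F(6, 4, 4) term-by-term (mod 7).
  2*X*Y ↦ 2·6·4·1 = 48
  X*Z ↦ 1·6·1·4 = 24
  -Y**2 ↦ -1·1·16·1 = -16
  -Y*Z ↦ -1·1·4·4 = -16
Sum: F(6, 4, 4) = (48) + (24) + (-16) + (-16) = 40.
Reducing mod 7: 40 ≡ 5 (mod 7).
Since F(a, b, c) ≡ 5 ≠ 0 (mod 7), P does NOT lie on the curve.


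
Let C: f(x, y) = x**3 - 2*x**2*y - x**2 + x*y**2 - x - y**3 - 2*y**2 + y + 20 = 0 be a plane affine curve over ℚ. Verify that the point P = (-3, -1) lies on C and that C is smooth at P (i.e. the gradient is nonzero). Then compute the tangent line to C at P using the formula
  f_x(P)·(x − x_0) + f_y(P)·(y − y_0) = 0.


Tangent line at P: 21*x - 10*y + 53 = 0.

Step 1: f(-3, -1) = 0, so P lies on C.
Step 2: partial derivatives
  f_x(x, y) = 3*x**2 - 4*x*y - 2*x + y**2 - 1, f_y(x, y) = -2*x**2 + 2*x*y - 3*y**2 - 4*y + 1.
  f_x(P) = 21, f_y(P) = -10 (gradient nonzero, so P is smooth).
Step 3: tangent line at P: 21·(x − -3) + -10·(y − -1) = 0.
Expanding: 21*x - 10*y + 53 = 0.


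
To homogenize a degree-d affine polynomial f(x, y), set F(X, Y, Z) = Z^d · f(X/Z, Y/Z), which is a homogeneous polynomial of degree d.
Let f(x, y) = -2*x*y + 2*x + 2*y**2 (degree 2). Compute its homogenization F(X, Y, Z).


F(X, Y, Z) = -2*X*Y + 2*X*Z + 2*Y**2

deg(f) = 2.
Substitute x = X/Z, y = Y/Z into f, then multiply by Z^2.
  monomial -2·x^1·y^1 ↦ -2·X^1·Y^1·Z^0.
  monomial 2·x^1·y^0 ↦ 2·X^1·Y^0·Z^1.
  monomial 2·x^0·y^2 ↦ 2·X^0·Y^2·Z^0.
Collecting: F(X, Y, Z) = -2*X*Y + 2*X*Z + 2*Y**2.


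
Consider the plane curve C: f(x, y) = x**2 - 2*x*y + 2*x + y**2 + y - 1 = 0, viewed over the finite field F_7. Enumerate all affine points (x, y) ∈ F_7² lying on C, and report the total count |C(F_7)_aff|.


Affine F_7-points: {(1, 4), (2, 0), (2, 3), (3, 0), (3, 5), (5, 4), (5, 5)}; count = 7.

For each of the 49 pairs (x, y) ∈ F_7², evaluate f(x, y) mod 7. Record the zeros.
  x = 0: [0↦6, 1↦1, 2↦5, 3↦4, 4↦5, 5↦1, 6↦6]  zeros at y ∈ ∅
  x = 1: [0↦2, 1↦2, 2↦4, 3↦1, 4↦0, 5↦1, 6↦4]  zeros at y ∈ {4}
  x = 2: [0↦0, 1↦5, 2↦5, 3↦0, 4↦4, 5↦3, 6↦4]  zeros at y ∈ {0, 3}
  x = 3: [0↦0, 1↦3, 2↦1, 3↦1, 4↦3, 5↦0, 6↦6]  zeros at y ∈ {0, 5}
  x = 4: [0↦2, 1↦3, 2↦6, 3↦4, 4↦4, 5↦6, 6↦3]  zeros at y ∈ ∅
  x = 5: [0↦6, 1↦5, 2↦6, 3↦2, 4↦0, 5↦0, 6↦2]  zeros at y ∈ {4, 5}
  x = 6: [0↦5, 1↦2, 2↦1, 3↦2, 4↦5, 5↦3, 6↦3]  zeros at y ∈ ∅
Collecting zeros: affine points = {(1, 4), (2, 0), (2, 3), (3, 0), (3, 5), (5, 4), (5, 5)}.
Total count |C(F_7)_aff| = 7.


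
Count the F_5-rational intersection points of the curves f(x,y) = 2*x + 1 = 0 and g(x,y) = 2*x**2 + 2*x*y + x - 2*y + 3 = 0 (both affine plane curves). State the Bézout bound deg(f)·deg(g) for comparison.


Common zeros: {(2, 1)}; count = 1; Bézout bound = 2.

deg(f) = 1, deg(g) = 2, so Bézout bound = 2.
Scan x ∈ F_5. For each x, list the y ∈ F_5 with f(x, y) ≡ 0 and those with g(x, y) ≡ 0 (mod 5); the common zeros in that column are the intersection.
  x = 0: f ≡ 0 at y ∈ ∅; g ≡ 0 at y ∈ {4}; common: ∅.
  x = 1: f ≡ 0 at y ∈ ∅; g ≡ 0 at y ∈ ∅; common: ∅.
  x = 2: f ≡ 0 at y ∈ {0, 1, 2, 3, 4}; g ≡ 0 at y ∈ {1}; common: {1}.
  x = 3: f ≡ 0 at y ∈ ∅; g ≡ 0 at y ∈ {4}; common: ∅.
  x = 4: f ≡ 0 at y ∈ ∅; g ≡ 0 at y ∈ {1}; common: ∅.
Collecting: common zeros = {(2, 1)}, so the count is 1.
Comparison with the Bézout bound: 1 ≤ 2 = deg(f)·deg(g), as expected for curves with no common component (the affine F_5-count falls short of the bound because intersections may lie at infinity, over extension fields, or carry multiplicity).


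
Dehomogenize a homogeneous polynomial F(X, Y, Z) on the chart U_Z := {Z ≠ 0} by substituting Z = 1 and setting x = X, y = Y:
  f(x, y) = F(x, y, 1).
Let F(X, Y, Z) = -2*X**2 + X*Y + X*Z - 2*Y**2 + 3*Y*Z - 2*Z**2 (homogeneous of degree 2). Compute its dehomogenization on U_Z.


f(x, y) = -2*x**2 + x*y + x - 2*y**2 + 3*y - 2

On U_Z we set Z = 1. Each monomial c·X^i·Y^j·Z^k in F becomes c·x^i·y^j·1^k = c·x^i·y^j.
Substituting Z = 1: F(X, Y, 1) = -2*x**2 + x*y + x - 2*y**2 + 3*y - 2.
Note: deg(f) ≤ deg(F) = 2; strict inequality happens when F is divisible by Z (lost terms).


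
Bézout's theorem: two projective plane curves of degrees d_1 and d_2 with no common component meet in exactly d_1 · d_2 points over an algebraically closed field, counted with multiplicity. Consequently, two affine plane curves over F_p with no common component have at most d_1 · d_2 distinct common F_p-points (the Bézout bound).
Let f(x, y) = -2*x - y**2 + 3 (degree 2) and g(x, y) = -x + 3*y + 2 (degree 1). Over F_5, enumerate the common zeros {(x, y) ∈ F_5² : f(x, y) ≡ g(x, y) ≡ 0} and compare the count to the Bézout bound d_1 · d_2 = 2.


Common zeros: ∅; count = 0; Bézout bound = 2.

deg(f) = 2, deg(g) = 1, so Bézout bound = 2.
Scan x ∈ F_5. For each x, list the y ∈ F_5 with f(x, y) ≡ 0 and those with g(x, y) ≡ 0 (mod 5); the common zeros in that column are the intersection.
  x = 0: f ≡ 0 at y ∈ ∅; g ≡ 0 at y ∈ {1}; common: ∅.
  x = 1: f ≡ 0 at y ∈ {1, 4}; g ≡ 0 at y ∈ {3}; common: ∅.
  x = 2: f ≡ 0 at y ∈ {2, 3}; g ≡ 0 at y ∈ {0}; common: ∅.
  x = 3: f ≡ 0 at y ∈ ∅; g ≡ 0 at y ∈ {2}; common: ∅.
  x = 4: f ≡ 0 at y ∈ {0}; g ≡ 0 at y ∈ {4}; common: ∅.
Collecting: common zeros = ∅, so the count is 0.
Comparison with the Bézout bound: 0 ≤ 2 = deg(f)·deg(g), as expected for curves with no common component (the affine F_5-count falls short of the bound because intersections may lie at infinity, over extension fields, or carry multiplicity).


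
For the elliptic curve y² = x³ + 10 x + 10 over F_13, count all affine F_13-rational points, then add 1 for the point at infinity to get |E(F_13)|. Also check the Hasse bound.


Affine points = {(0, 6), (0, 7), (2, 5), (2, 8), (4, 6), (4, 7), (5, 4), (5, 9), (6, 0), (8, 2), (8, 11), (9, 6), (9, 7), (12, 5), (12, 8)}; affine count = 15; |E(F_13)| = 16.

Discriminant check: Δ ∝ 4a³ + 27b² = 4·10³ + 27·10² = 4·1000 + 27·100 ≡ 5 (mod 13). Nonzero ⇒ E is nonsingular.
For each x ∈ F_13, compute rhs = x³ + 10·x + 10 mod 13, then count y ∈ F_13 with y² ≡ rhs.
  x = 0: rhs = 10, matching y values: 6, 7 (2 points).
  x = 1: rhs = 8, matching y values: none (0 points).
  x = 2: rhs = 12, matching y values: 5, 8 (2 points).
  x = 3: rhs = 2, matching y values: none (0 points).
  x = 4: rhs = 10, matching y values: 6, 7 (2 points).
  x = 5: rhs = 3, matching y values: 4, 9 (2 points).
  x = 6: rhs = 0, matching y values: 0 (1 points).
  x = 7: rhs = 7, matching y values: none (0 points).
  x = 8: rhs = 4, matching y values: 2, 11 (2 points).
  x = 9: rhs = 10, matching y values: 6, 7 (2 points).
  x = 10: rhs = 5, matching y values: none (0 points).
  x = 11: rhs = 8, matching y values: none (0 points).
  x = 12: rhs = 12, matching y values: 5, 8 (2 points).
Total affine count: 15.
Full point count |E(F_13)| = 15 + 1 = 16.
Hasse bound: |16 − (13+1)| = |2| = 2 ≤ 2√13 ≈ 7.2111 ✓.


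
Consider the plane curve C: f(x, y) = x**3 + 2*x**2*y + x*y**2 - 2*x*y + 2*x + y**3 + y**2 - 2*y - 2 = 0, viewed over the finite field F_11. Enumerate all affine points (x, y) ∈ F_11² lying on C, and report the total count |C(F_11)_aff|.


Affine F_11-points: {(0, 10), (2, 5), (3, 6), (4, 8), (6, 8), (7, 8), (10, 7)}; count = 7.

For each of the 121 pairs (x, y) ∈ F_11², evaluate f(x, y) mod 11. Record the zeros.
  x = 0: [0↦9, 1↦9, 2↦6, 3↦6, 4↦4, 5↦6, 6↦7, 7↦2, 8↦8, 9↦9, 10↦0]  zeros at y ∈ {10}
  x = 1: [0↦1, 1↦2, 2↦2, 3↦7, 4↦1, 5↦1, 6↦2, 7↦10, 8↦9, 9↦5, 10↦4]  zeros at y ∈ ∅
  x = 2: [0↦10, 1↦5, 2↦1, 3↦4, 4↦9, 5↦0, 6↦5, 7↦8, 8↦4, 9↦10, 10↦10]  zeros at y ∈ {5}
  x = 3: [0↦9, 1↦2, 2↦9, 3↦3, 4↦1, 5↦9, 6↦0, 7↦2, 8↦10, 9↦8, 10↦2]  zeros at y ∈ {6}
  x = 4: [0↦4, 1↦10, 2↦10, 3↦10, 4↦5, 5↦1, 6↦4, 7↦9, 8↦0, 9↦5, 10↦8]  zeros at y ∈ {8}
  x = 5: [0↦1, 1↦2, 2↦10, 3↦9, 4↦5, 5↦4, 6↦1, 7↦2, 8↦2, 9↦7, 10↦1]  zeros at y ∈ ∅
  x = 6: [0↦6, 1↦6, 2↦4, 3↦6, 4↦7, 5↦2, 6↦8, 7↦9, 8↦0, 9↦9, 10↦9]  zeros at y ∈ {8}
  x = 7: [0↦3, 1↦6, 2↦9, 3↦7, 4↦6, 5↦1, 6↦9, 7↦3, 8↦0, 9↦6, 10↦5]  zeros at y ∈ {8}
  x = 8: [0↦9, 1↦8, 2↦9, 3↦7, 4↦8, 5↦7, 6↦10, 7↦1, 8↦8, 9↦4, 10↦6]  zeros at y ∈ ∅
  x = 9: [0↦8, 1↦7, 2↦10, 3↦1, 4↦8, 5↦4, 6↦6, 7↦9, 8↦8, 9↦9, 10↦7]  zeros at y ∈ ∅
  x = 10: [0↦6, 1↦9, 2↦7, 3↦6, 4↦1, 5↦9, 6↦3, 7↦0, 8↦6, 9↦5, 10↦3]  zeros at y ∈ {7}
Collecting zeros: affine points = {(0, 10), (2, 5), (3, 6), (4, 8), (6, 8), (7, 8), (10, 7)}.
Total count |C(F_11)_aff| = 7.


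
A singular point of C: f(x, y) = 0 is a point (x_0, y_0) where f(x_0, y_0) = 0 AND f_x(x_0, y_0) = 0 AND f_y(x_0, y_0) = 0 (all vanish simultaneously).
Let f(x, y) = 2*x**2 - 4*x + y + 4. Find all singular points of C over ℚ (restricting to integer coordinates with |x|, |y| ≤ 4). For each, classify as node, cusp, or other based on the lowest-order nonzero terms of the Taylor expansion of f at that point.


No singular points in the scanned grid; C is smooth there.

Compute partial derivatives:
  f_x = 4*x - 4.
  f_y = 1.
f_y = 1 is a nonzero constant, so f_y never vanishes: no point (x, y) can satisfy f = f_x = f_y = 0. In particular no (x, y) ∈ {−4, ..., 4}² is singular; the curve is smooth.


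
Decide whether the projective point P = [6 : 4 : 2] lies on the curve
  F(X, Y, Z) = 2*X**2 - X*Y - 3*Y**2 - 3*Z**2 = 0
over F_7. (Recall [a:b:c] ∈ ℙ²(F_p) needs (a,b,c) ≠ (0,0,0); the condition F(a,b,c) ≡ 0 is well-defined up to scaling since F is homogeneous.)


F(6,4,2) ≡ 2 (mod 7); P is NOT on the curve.

Evaluate F(6, 4, 2) term-by-term (mod 7).
  2*X**2 ↦ 2·36·1·1 = 72
  -X*Y ↦ -1·6·4·1 = -24
  -3*Y**2 ↦ -3·1·16·1 = -48
  -3*Z**2 ↦ -3·1·1·4 = -12
Sum: F(6, 4, 2) = (72) + (-24) + (-48) + (-12) = -12.
Reducing mod 7: -12 ≡ 2 (mod 7).
Since F(a, b, c) ≡ 2 ≠ 0 (mod 7), P does NOT lie on the curve.


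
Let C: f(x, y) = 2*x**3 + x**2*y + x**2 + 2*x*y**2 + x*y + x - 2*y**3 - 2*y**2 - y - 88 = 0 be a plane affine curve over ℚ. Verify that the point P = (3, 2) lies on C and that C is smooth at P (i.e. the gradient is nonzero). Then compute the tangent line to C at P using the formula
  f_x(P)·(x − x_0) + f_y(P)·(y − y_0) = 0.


Tangent line at P: 83*x + 3*y - 255 = 0.

Step 1: f(3, 2) = 0, so P lies on C.
Step 2: partial derivatives
  f_x(x, y) = 6*x**2 + 2*x*y + 2*x + 2*y**2 + y + 1, f_y(x, y) = x**2 + 4*x*y + x - 6*y**2 - 4*y - 1.
  f_x(P) = 83, f_y(P) = 3 (gradient nonzero, so P is smooth).
Step 3: tangent line at P: 83·(x − 3) + 3·(y − 2) = 0.
Expanding: 83*x + 3*y - 255 = 0.


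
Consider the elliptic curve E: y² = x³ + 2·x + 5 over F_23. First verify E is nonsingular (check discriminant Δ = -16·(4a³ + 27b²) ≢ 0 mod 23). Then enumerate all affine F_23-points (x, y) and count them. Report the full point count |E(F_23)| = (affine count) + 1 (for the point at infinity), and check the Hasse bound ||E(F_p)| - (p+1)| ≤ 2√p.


Affine points = {(1, 10), (1, 13), (4, 10), (4, 13), (5, 5), (5, 18), (6, 7), (6, 16), (8, 2), (8, 21), (9, 4), (9, 19), (10, 6), (10, 17), (11, 1), (11, 22), (12, 3), (12, 20), (15, 11), (15, 12), (16, 4), (16, 19), (18, 10), (18, 13), (19, 5), (19, 18), (20, 8), (20, 15), (21, 4), (21, 19), (22, 5), (22, 18)}; affine count = 32; |E(F_23)| = 33.

Discriminant check: Δ ∝ 4a³ + 27b² = 4·2³ + 27·5² = 4·8 + 27·25 ≡ 17 (mod 23). Nonzero ⇒ E is nonsingular.
For each x ∈ F_23, compute rhs = x³ + 2·x + 5 mod 23, then count y ∈ F_23 with y² ≡ rhs.
  x = 0: rhs = 5, matching y values: none (0 points).
  x = 1: rhs = 8, matching y values: 10, 13 (2 points).
  x = 2: rhs = 17, matching y values: none (0 points).
  x = 3: rhs = 15, matching y values: none (0 points).
  x = 4: rhs = 8, matching y values: 10, 13 (2 points).
  x = 5: rhs = 2, matching y values: 5, 18 (2 points).
  x = 6: rhs = 3, matching y values: 7, 16 (2 points).
  x = 7: rhs = 17, matching y values: none (0 points).
  x = 8: rhs = 4, matching y values: 2, 21 (2 points).
  x = 9: rhs = 16, matching y values: 4, 19 (2 points).
  x = 10: rhs = 13, matching y values: 6, 17 (2 points).
  x = 11: rhs = 1, matching y values: 1, 22 (2 points).
  x = 12: rhs = 9, matching y values: 3, 20 (2 points).
  x = 13: rhs = 20, matching y values: none (0 points).
  x = 14: rhs = 17, matching y values: none (0 points).
  x = 15: rhs = 6, matching y values: 11, 12 (2 points).
  x = 16: rhs = 16, matching y values: 4, 19 (2 points).
  x = 17: rhs = 7, matching y values: none (0 points).
  x = 18: rhs = 8, matching y values: 10, 13 (2 points).
  x = 19: rhs = 2, matching y values: 5, 18 (2 points).
  x = 20: rhs = 18, matching y values: 8, 15 (2 points).
  x = 21: rhs = 16, matching y values: 4, 19 (2 points).
  x = 22: rhs = 2, matching y values: 5, 18 (2 points).
Total affine count: 32.
Full point count |E(F_23)| = 32 + 1 = 33.
Hasse bound: |33 − (23+1)| = |9| = 9 ≤ 2√23 ≈ 9.5917 ✓.
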